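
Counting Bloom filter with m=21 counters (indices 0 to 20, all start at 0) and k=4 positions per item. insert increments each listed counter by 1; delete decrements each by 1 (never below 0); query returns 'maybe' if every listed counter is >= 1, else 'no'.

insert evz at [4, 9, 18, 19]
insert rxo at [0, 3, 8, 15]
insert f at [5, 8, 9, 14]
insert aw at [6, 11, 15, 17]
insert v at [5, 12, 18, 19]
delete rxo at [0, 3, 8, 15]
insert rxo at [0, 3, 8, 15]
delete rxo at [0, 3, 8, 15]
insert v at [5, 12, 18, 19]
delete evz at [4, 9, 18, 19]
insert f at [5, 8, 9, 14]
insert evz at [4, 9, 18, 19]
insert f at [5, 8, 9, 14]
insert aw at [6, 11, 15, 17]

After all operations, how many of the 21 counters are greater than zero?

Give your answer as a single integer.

Answer: 12

Derivation:
Step 1: insert evz at [4, 9, 18, 19] -> counters=[0,0,0,0,1,0,0,0,0,1,0,0,0,0,0,0,0,0,1,1,0]
Step 2: insert rxo at [0, 3, 8, 15] -> counters=[1,0,0,1,1,0,0,0,1,1,0,0,0,0,0,1,0,0,1,1,0]
Step 3: insert f at [5, 8, 9, 14] -> counters=[1,0,0,1,1,1,0,0,2,2,0,0,0,0,1,1,0,0,1,1,0]
Step 4: insert aw at [6, 11, 15, 17] -> counters=[1,0,0,1,1,1,1,0,2,2,0,1,0,0,1,2,0,1,1,1,0]
Step 5: insert v at [5, 12, 18, 19] -> counters=[1,0,0,1,1,2,1,0,2,2,0,1,1,0,1,2,0,1,2,2,0]
Step 6: delete rxo at [0, 3, 8, 15] -> counters=[0,0,0,0,1,2,1,0,1,2,0,1,1,0,1,1,0,1,2,2,0]
Step 7: insert rxo at [0, 3, 8, 15] -> counters=[1,0,0,1,1,2,1,0,2,2,0,1,1,0,1,2,0,1,2,2,0]
Step 8: delete rxo at [0, 3, 8, 15] -> counters=[0,0,0,0,1,2,1,0,1,2,0,1,1,0,1,1,0,1,2,2,0]
Step 9: insert v at [5, 12, 18, 19] -> counters=[0,0,0,0,1,3,1,0,1,2,0,1,2,0,1,1,0,1,3,3,0]
Step 10: delete evz at [4, 9, 18, 19] -> counters=[0,0,0,0,0,3,1,0,1,1,0,1,2,0,1,1,0,1,2,2,0]
Step 11: insert f at [5, 8, 9, 14] -> counters=[0,0,0,0,0,4,1,0,2,2,0,1,2,0,2,1,0,1,2,2,0]
Step 12: insert evz at [4, 9, 18, 19] -> counters=[0,0,0,0,1,4,1,0,2,3,0,1,2,0,2,1,0,1,3,3,0]
Step 13: insert f at [5, 8, 9, 14] -> counters=[0,0,0,0,1,5,1,0,3,4,0,1,2,0,3,1,0,1,3,3,0]
Step 14: insert aw at [6, 11, 15, 17] -> counters=[0,0,0,0,1,5,2,0,3,4,0,2,2,0,3,2,0,2,3,3,0]
Final counters=[0,0,0,0,1,5,2,0,3,4,0,2,2,0,3,2,0,2,3,3,0] -> 12 nonzero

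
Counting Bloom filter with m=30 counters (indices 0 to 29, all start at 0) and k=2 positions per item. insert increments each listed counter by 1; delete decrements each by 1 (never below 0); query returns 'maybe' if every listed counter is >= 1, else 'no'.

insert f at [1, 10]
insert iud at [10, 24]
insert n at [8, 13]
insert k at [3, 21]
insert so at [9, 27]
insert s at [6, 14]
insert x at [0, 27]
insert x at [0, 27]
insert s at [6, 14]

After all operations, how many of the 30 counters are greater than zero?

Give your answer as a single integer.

Step 1: insert f at [1, 10] -> counters=[0,1,0,0,0,0,0,0,0,0,1,0,0,0,0,0,0,0,0,0,0,0,0,0,0,0,0,0,0,0]
Step 2: insert iud at [10, 24] -> counters=[0,1,0,0,0,0,0,0,0,0,2,0,0,0,0,0,0,0,0,0,0,0,0,0,1,0,0,0,0,0]
Step 3: insert n at [8, 13] -> counters=[0,1,0,0,0,0,0,0,1,0,2,0,0,1,0,0,0,0,0,0,0,0,0,0,1,0,0,0,0,0]
Step 4: insert k at [3, 21] -> counters=[0,1,0,1,0,0,0,0,1,0,2,0,0,1,0,0,0,0,0,0,0,1,0,0,1,0,0,0,0,0]
Step 5: insert so at [9, 27] -> counters=[0,1,0,1,0,0,0,0,1,1,2,0,0,1,0,0,0,0,0,0,0,1,0,0,1,0,0,1,0,0]
Step 6: insert s at [6, 14] -> counters=[0,1,0,1,0,0,1,0,1,1,2,0,0,1,1,0,0,0,0,0,0,1,0,0,1,0,0,1,0,0]
Step 7: insert x at [0, 27] -> counters=[1,1,0,1,0,0,1,0,1,1,2,0,0,1,1,0,0,0,0,0,0,1,0,0,1,0,0,2,0,0]
Step 8: insert x at [0, 27] -> counters=[2,1,0,1,0,0,1,0,1,1,2,0,0,1,1,0,0,0,0,0,0,1,0,0,1,0,0,3,0,0]
Step 9: insert s at [6, 14] -> counters=[2,1,0,1,0,0,2,0,1,1,2,0,0,1,2,0,0,0,0,0,0,1,0,0,1,0,0,3,0,0]
Final counters=[2,1,0,1,0,0,2,0,1,1,2,0,0,1,2,0,0,0,0,0,0,1,0,0,1,0,0,3,0,0] -> 12 nonzero

Answer: 12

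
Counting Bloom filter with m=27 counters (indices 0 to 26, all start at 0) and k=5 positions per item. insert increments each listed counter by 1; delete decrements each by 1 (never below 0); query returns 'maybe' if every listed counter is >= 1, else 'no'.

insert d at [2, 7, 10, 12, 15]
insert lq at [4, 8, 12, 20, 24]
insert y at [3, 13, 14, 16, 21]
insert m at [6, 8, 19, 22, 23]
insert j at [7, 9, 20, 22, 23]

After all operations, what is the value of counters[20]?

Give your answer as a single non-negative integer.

Answer: 2

Derivation:
Step 1: insert d at [2, 7, 10, 12, 15] -> counters=[0,0,1,0,0,0,0,1,0,0,1,0,1,0,0,1,0,0,0,0,0,0,0,0,0,0,0]
Step 2: insert lq at [4, 8, 12, 20, 24] -> counters=[0,0,1,0,1,0,0,1,1,0,1,0,2,0,0,1,0,0,0,0,1,0,0,0,1,0,0]
Step 3: insert y at [3, 13, 14, 16, 21] -> counters=[0,0,1,1,1,0,0,1,1,0,1,0,2,1,1,1,1,0,0,0,1,1,0,0,1,0,0]
Step 4: insert m at [6, 8, 19, 22, 23] -> counters=[0,0,1,1,1,0,1,1,2,0,1,0,2,1,1,1,1,0,0,1,1,1,1,1,1,0,0]
Step 5: insert j at [7, 9, 20, 22, 23] -> counters=[0,0,1,1,1,0,1,2,2,1,1,0,2,1,1,1,1,0,0,1,2,1,2,2,1,0,0]
Final counters=[0,0,1,1,1,0,1,2,2,1,1,0,2,1,1,1,1,0,0,1,2,1,2,2,1,0,0] -> counters[20]=2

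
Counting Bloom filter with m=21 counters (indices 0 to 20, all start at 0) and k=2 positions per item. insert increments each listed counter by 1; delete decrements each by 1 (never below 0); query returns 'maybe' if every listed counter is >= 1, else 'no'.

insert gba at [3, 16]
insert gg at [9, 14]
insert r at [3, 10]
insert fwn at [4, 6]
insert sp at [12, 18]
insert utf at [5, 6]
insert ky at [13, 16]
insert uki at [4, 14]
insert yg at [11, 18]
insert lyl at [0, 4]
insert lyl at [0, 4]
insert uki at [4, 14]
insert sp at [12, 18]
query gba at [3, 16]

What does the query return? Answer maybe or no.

Answer: maybe

Derivation:
Step 1: insert gba at [3, 16] -> counters=[0,0,0,1,0,0,0,0,0,0,0,0,0,0,0,0,1,0,0,0,0]
Step 2: insert gg at [9, 14] -> counters=[0,0,0,1,0,0,0,0,0,1,0,0,0,0,1,0,1,0,0,0,0]
Step 3: insert r at [3, 10] -> counters=[0,0,0,2,0,0,0,0,0,1,1,0,0,0,1,0,1,0,0,0,0]
Step 4: insert fwn at [4, 6] -> counters=[0,0,0,2,1,0,1,0,0,1,1,0,0,0,1,0,1,0,0,0,0]
Step 5: insert sp at [12, 18] -> counters=[0,0,0,2,1,0,1,0,0,1,1,0,1,0,1,0,1,0,1,0,0]
Step 6: insert utf at [5, 6] -> counters=[0,0,0,2,1,1,2,0,0,1,1,0,1,0,1,0,1,0,1,0,0]
Step 7: insert ky at [13, 16] -> counters=[0,0,0,2,1,1,2,0,0,1,1,0,1,1,1,0,2,0,1,0,0]
Step 8: insert uki at [4, 14] -> counters=[0,0,0,2,2,1,2,0,0,1,1,0,1,1,2,0,2,0,1,0,0]
Step 9: insert yg at [11, 18] -> counters=[0,0,0,2,2,1,2,0,0,1,1,1,1,1,2,0,2,0,2,0,0]
Step 10: insert lyl at [0, 4] -> counters=[1,0,0,2,3,1,2,0,0,1,1,1,1,1,2,0,2,0,2,0,0]
Step 11: insert lyl at [0, 4] -> counters=[2,0,0,2,4,1,2,0,0,1,1,1,1,1,2,0,2,0,2,0,0]
Step 12: insert uki at [4, 14] -> counters=[2,0,0,2,5,1,2,0,0,1,1,1,1,1,3,0,2,0,2,0,0]
Step 13: insert sp at [12, 18] -> counters=[2,0,0,2,5,1,2,0,0,1,1,1,2,1,3,0,2,0,3,0,0]
Query gba: check counters[3]=2 counters[16]=2 -> maybe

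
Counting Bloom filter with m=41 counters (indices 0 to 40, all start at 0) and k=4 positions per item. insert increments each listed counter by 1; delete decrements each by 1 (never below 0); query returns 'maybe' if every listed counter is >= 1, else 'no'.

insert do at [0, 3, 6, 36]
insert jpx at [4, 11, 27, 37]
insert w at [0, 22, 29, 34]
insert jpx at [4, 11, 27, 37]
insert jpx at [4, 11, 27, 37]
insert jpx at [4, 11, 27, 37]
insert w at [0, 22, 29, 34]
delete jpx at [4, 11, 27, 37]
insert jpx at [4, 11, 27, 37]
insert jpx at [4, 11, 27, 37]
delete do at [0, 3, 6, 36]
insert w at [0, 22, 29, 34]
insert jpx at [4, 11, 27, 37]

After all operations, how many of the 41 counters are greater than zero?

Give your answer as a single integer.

Answer: 8

Derivation:
Step 1: insert do at [0, 3, 6, 36] -> counters=[1,0,0,1,0,0,1,0,0,0,0,0,0,0,0,0,0,0,0,0,0,0,0,0,0,0,0,0,0,0,0,0,0,0,0,0,1,0,0,0,0]
Step 2: insert jpx at [4, 11, 27, 37] -> counters=[1,0,0,1,1,0,1,0,0,0,0,1,0,0,0,0,0,0,0,0,0,0,0,0,0,0,0,1,0,0,0,0,0,0,0,0,1,1,0,0,0]
Step 3: insert w at [0, 22, 29, 34] -> counters=[2,0,0,1,1,0,1,0,0,0,0,1,0,0,0,0,0,0,0,0,0,0,1,0,0,0,0,1,0,1,0,0,0,0,1,0,1,1,0,0,0]
Step 4: insert jpx at [4, 11, 27, 37] -> counters=[2,0,0,1,2,0,1,0,0,0,0,2,0,0,0,0,0,0,0,0,0,0,1,0,0,0,0,2,0,1,0,0,0,0,1,0,1,2,0,0,0]
Step 5: insert jpx at [4, 11, 27, 37] -> counters=[2,0,0,1,3,0,1,0,0,0,0,3,0,0,0,0,0,0,0,0,0,0,1,0,0,0,0,3,0,1,0,0,0,0,1,0,1,3,0,0,0]
Step 6: insert jpx at [4, 11, 27, 37] -> counters=[2,0,0,1,4,0,1,0,0,0,0,4,0,0,0,0,0,0,0,0,0,0,1,0,0,0,0,4,0,1,0,0,0,0,1,0,1,4,0,0,0]
Step 7: insert w at [0, 22, 29, 34] -> counters=[3,0,0,1,4,0,1,0,0,0,0,4,0,0,0,0,0,0,0,0,0,0,2,0,0,0,0,4,0,2,0,0,0,0,2,0,1,4,0,0,0]
Step 8: delete jpx at [4, 11, 27, 37] -> counters=[3,0,0,1,3,0,1,0,0,0,0,3,0,0,0,0,0,0,0,0,0,0,2,0,0,0,0,3,0,2,0,0,0,0,2,0,1,3,0,0,0]
Step 9: insert jpx at [4, 11, 27, 37] -> counters=[3,0,0,1,4,0,1,0,0,0,0,4,0,0,0,0,0,0,0,0,0,0,2,0,0,0,0,4,0,2,0,0,0,0,2,0,1,4,0,0,0]
Step 10: insert jpx at [4, 11, 27, 37] -> counters=[3,0,0,1,5,0,1,0,0,0,0,5,0,0,0,0,0,0,0,0,0,0,2,0,0,0,0,5,0,2,0,0,0,0,2,0,1,5,0,0,0]
Step 11: delete do at [0, 3, 6, 36] -> counters=[2,0,0,0,5,0,0,0,0,0,0,5,0,0,0,0,0,0,0,0,0,0,2,0,0,0,0,5,0,2,0,0,0,0,2,0,0,5,0,0,0]
Step 12: insert w at [0, 22, 29, 34] -> counters=[3,0,0,0,5,0,0,0,0,0,0,5,0,0,0,0,0,0,0,0,0,0,3,0,0,0,0,5,0,3,0,0,0,0,3,0,0,5,0,0,0]
Step 13: insert jpx at [4, 11, 27, 37] -> counters=[3,0,0,0,6,0,0,0,0,0,0,6,0,0,0,0,0,0,0,0,0,0,3,0,0,0,0,6,0,3,0,0,0,0,3,0,0,6,0,0,0]
Final counters=[3,0,0,0,6,0,0,0,0,0,0,6,0,0,0,0,0,0,0,0,0,0,3,0,0,0,0,6,0,3,0,0,0,0,3,0,0,6,0,0,0] -> 8 nonzero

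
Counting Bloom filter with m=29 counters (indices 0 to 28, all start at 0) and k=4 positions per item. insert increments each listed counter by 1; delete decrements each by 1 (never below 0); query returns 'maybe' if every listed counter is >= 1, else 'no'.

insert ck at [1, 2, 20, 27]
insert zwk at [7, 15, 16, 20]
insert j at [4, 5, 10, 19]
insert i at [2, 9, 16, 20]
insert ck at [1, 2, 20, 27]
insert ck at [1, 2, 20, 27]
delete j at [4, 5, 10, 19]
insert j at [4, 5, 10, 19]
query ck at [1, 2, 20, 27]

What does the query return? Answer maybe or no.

Answer: maybe

Derivation:
Step 1: insert ck at [1, 2, 20, 27] -> counters=[0,1,1,0,0,0,0,0,0,0,0,0,0,0,0,0,0,0,0,0,1,0,0,0,0,0,0,1,0]
Step 2: insert zwk at [7, 15, 16, 20] -> counters=[0,1,1,0,0,0,0,1,0,0,0,0,0,0,0,1,1,0,0,0,2,0,0,0,0,0,0,1,0]
Step 3: insert j at [4, 5, 10, 19] -> counters=[0,1,1,0,1,1,0,1,0,0,1,0,0,0,0,1,1,0,0,1,2,0,0,0,0,0,0,1,0]
Step 4: insert i at [2, 9, 16, 20] -> counters=[0,1,2,0,1,1,0,1,0,1,1,0,0,0,0,1,2,0,0,1,3,0,0,0,0,0,0,1,0]
Step 5: insert ck at [1, 2, 20, 27] -> counters=[0,2,3,0,1,1,0,1,0,1,1,0,0,0,0,1,2,0,0,1,4,0,0,0,0,0,0,2,0]
Step 6: insert ck at [1, 2, 20, 27] -> counters=[0,3,4,0,1,1,0,1,0,1,1,0,0,0,0,1,2,0,0,1,5,0,0,0,0,0,0,3,0]
Step 7: delete j at [4, 5, 10, 19] -> counters=[0,3,4,0,0,0,0,1,0,1,0,0,0,0,0,1,2,0,0,0,5,0,0,0,0,0,0,3,0]
Step 8: insert j at [4, 5, 10, 19] -> counters=[0,3,4,0,1,1,0,1,0,1,1,0,0,0,0,1,2,0,0,1,5,0,0,0,0,0,0,3,0]
Query ck: check counters[1]=3 counters[2]=4 counters[20]=5 counters[27]=3 -> maybe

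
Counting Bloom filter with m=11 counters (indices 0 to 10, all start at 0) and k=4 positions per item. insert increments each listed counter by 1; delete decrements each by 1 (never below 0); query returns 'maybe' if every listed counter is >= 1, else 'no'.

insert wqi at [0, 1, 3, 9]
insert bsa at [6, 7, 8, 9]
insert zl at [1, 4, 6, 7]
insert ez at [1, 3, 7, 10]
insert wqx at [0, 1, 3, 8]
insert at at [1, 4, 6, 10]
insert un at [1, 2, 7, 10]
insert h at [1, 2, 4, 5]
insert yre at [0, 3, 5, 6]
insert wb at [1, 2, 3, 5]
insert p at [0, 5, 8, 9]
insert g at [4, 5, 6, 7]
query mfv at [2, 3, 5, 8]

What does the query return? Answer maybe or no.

Answer: maybe

Derivation:
Step 1: insert wqi at [0, 1, 3, 9] -> counters=[1,1,0,1,0,0,0,0,0,1,0]
Step 2: insert bsa at [6, 7, 8, 9] -> counters=[1,1,0,1,0,0,1,1,1,2,0]
Step 3: insert zl at [1, 4, 6, 7] -> counters=[1,2,0,1,1,0,2,2,1,2,0]
Step 4: insert ez at [1, 3, 7, 10] -> counters=[1,3,0,2,1,0,2,3,1,2,1]
Step 5: insert wqx at [0, 1, 3, 8] -> counters=[2,4,0,3,1,0,2,3,2,2,1]
Step 6: insert at at [1, 4, 6, 10] -> counters=[2,5,0,3,2,0,3,3,2,2,2]
Step 7: insert un at [1, 2, 7, 10] -> counters=[2,6,1,3,2,0,3,4,2,2,3]
Step 8: insert h at [1, 2, 4, 5] -> counters=[2,7,2,3,3,1,3,4,2,2,3]
Step 9: insert yre at [0, 3, 5, 6] -> counters=[3,7,2,4,3,2,4,4,2,2,3]
Step 10: insert wb at [1, 2, 3, 5] -> counters=[3,8,3,5,3,3,4,4,2,2,3]
Step 11: insert p at [0, 5, 8, 9] -> counters=[4,8,3,5,3,4,4,4,3,3,3]
Step 12: insert g at [4, 5, 6, 7] -> counters=[4,8,3,5,4,5,5,5,3,3,3]
Query mfv: check counters[2]=3 counters[3]=5 counters[5]=5 counters[8]=3 -> maybe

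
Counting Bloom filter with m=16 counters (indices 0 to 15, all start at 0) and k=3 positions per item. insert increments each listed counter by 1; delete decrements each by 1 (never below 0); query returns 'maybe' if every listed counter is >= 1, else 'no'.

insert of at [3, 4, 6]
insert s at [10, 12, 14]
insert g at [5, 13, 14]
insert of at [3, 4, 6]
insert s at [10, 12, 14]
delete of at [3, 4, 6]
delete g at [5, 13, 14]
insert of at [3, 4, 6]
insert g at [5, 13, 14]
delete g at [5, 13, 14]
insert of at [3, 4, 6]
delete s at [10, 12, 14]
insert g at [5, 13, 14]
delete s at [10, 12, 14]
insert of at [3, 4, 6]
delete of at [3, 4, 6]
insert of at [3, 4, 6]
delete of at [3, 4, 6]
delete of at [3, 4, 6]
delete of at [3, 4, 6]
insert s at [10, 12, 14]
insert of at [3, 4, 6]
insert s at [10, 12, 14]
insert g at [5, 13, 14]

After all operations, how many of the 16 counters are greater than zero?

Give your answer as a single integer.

Step 1: insert of at [3, 4, 6] -> counters=[0,0,0,1,1,0,1,0,0,0,0,0,0,0,0,0]
Step 2: insert s at [10, 12, 14] -> counters=[0,0,0,1,1,0,1,0,0,0,1,0,1,0,1,0]
Step 3: insert g at [5, 13, 14] -> counters=[0,0,0,1,1,1,1,0,0,0,1,0,1,1,2,0]
Step 4: insert of at [3, 4, 6] -> counters=[0,0,0,2,2,1,2,0,0,0,1,0,1,1,2,0]
Step 5: insert s at [10, 12, 14] -> counters=[0,0,0,2,2,1,2,0,0,0,2,0,2,1,3,0]
Step 6: delete of at [3, 4, 6] -> counters=[0,0,0,1,1,1,1,0,0,0,2,0,2,1,3,0]
Step 7: delete g at [5, 13, 14] -> counters=[0,0,0,1,1,0,1,0,0,0,2,0,2,0,2,0]
Step 8: insert of at [3, 4, 6] -> counters=[0,0,0,2,2,0,2,0,0,0,2,0,2,0,2,0]
Step 9: insert g at [5, 13, 14] -> counters=[0,0,0,2,2,1,2,0,0,0,2,0,2,1,3,0]
Step 10: delete g at [5, 13, 14] -> counters=[0,0,0,2,2,0,2,0,0,0,2,0,2,0,2,0]
Step 11: insert of at [3, 4, 6] -> counters=[0,0,0,3,3,0,3,0,0,0,2,0,2,0,2,0]
Step 12: delete s at [10, 12, 14] -> counters=[0,0,0,3,3,0,3,0,0,0,1,0,1,0,1,0]
Step 13: insert g at [5, 13, 14] -> counters=[0,0,0,3,3,1,3,0,0,0,1,0,1,1,2,0]
Step 14: delete s at [10, 12, 14] -> counters=[0,0,0,3,3,1,3,0,0,0,0,0,0,1,1,0]
Step 15: insert of at [3, 4, 6] -> counters=[0,0,0,4,4,1,4,0,0,0,0,0,0,1,1,0]
Step 16: delete of at [3, 4, 6] -> counters=[0,0,0,3,3,1,3,0,0,0,0,0,0,1,1,0]
Step 17: insert of at [3, 4, 6] -> counters=[0,0,0,4,4,1,4,0,0,0,0,0,0,1,1,0]
Step 18: delete of at [3, 4, 6] -> counters=[0,0,0,3,3,1,3,0,0,0,0,0,0,1,1,0]
Step 19: delete of at [3, 4, 6] -> counters=[0,0,0,2,2,1,2,0,0,0,0,0,0,1,1,0]
Step 20: delete of at [3, 4, 6] -> counters=[0,0,0,1,1,1,1,0,0,0,0,0,0,1,1,0]
Step 21: insert s at [10, 12, 14] -> counters=[0,0,0,1,1,1,1,0,0,0,1,0,1,1,2,0]
Step 22: insert of at [3, 4, 6] -> counters=[0,0,0,2,2,1,2,0,0,0,1,0,1,1,2,0]
Step 23: insert s at [10, 12, 14] -> counters=[0,0,0,2,2,1,2,0,0,0,2,0,2,1,3,0]
Step 24: insert g at [5, 13, 14] -> counters=[0,0,0,2,2,2,2,0,0,0,2,0,2,2,4,0]
Final counters=[0,0,0,2,2,2,2,0,0,0,2,0,2,2,4,0] -> 8 nonzero

Answer: 8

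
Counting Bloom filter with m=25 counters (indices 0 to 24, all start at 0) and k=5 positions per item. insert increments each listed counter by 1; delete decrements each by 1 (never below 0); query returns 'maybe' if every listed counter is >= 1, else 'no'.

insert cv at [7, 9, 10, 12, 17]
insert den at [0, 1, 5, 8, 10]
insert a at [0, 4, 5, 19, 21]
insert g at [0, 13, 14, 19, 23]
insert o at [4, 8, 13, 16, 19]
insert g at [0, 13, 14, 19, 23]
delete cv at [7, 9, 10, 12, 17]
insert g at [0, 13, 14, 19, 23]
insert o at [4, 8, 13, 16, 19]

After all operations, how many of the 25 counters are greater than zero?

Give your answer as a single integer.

Answer: 12

Derivation:
Step 1: insert cv at [7, 9, 10, 12, 17] -> counters=[0,0,0,0,0,0,0,1,0,1,1,0,1,0,0,0,0,1,0,0,0,0,0,0,0]
Step 2: insert den at [0, 1, 5, 8, 10] -> counters=[1,1,0,0,0,1,0,1,1,1,2,0,1,0,0,0,0,1,0,0,0,0,0,0,0]
Step 3: insert a at [0, 4, 5, 19, 21] -> counters=[2,1,0,0,1,2,0,1,1,1,2,0,1,0,0,0,0,1,0,1,0,1,0,0,0]
Step 4: insert g at [0, 13, 14, 19, 23] -> counters=[3,1,0,0,1,2,0,1,1,1,2,0,1,1,1,0,0,1,0,2,0,1,0,1,0]
Step 5: insert o at [4, 8, 13, 16, 19] -> counters=[3,1,0,0,2,2,0,1,2,1,2,0,1,2,1,0,1,1,0,3,0,1,0,1,0]
Step 6: insert g at [0, 13, 14, 19, 23] -> counters=[4,1,0,0,2,2,0,1,2,1,2,0,1,3,2,0,1,1,0,4,0,1,0,2,0]
Step 7: delete cv at [7, 9, 10, 12, 17] -> counters=[4,1,0,0,2,2,0,0,2,0,1,0,0,3,2,0,1,0,0,4,0,1,0,2,0]
Step 8: insert g at [0, 13, 14, 19, 23] -> counters=[5,1,0,0,2,2,0,0,2,0,1,0,0,4,3,0,1,0,0,5,0,1,0,3,0]
Step 9: insert o at [4, 8, 13, 16, 19] -> counters=[5,1,0,0,3,2,0,0,3,0,1,0,0,5,3,0,2,0,0,6,0,1,0,3,0]
Final counters=[5,1,0,0,3,2,0,0,3,0,1,0,0,5,3,0,2,0,0,6,0,1,0,3,0] -> 12 nonzero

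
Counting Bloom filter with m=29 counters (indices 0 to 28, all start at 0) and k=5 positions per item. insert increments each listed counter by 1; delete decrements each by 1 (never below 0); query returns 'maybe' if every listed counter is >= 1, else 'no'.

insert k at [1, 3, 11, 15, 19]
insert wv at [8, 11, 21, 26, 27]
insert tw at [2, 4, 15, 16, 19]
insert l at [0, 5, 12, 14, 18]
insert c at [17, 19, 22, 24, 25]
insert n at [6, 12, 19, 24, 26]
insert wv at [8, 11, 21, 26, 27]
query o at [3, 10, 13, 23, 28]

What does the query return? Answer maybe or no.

Step 1: insert k at [1, 3, 11, 15, 19] -> counters=[0,1,0,1,0,0,0,0,0,0,0,1,0,0,0,1,0,0,0,1,0,0,0,0,0,0,0,0,0]
Step 2: insert wv at [8, 11, 21, 26, 27] -> counters=[0,1,0,1,0,0,0,0,1,0,0,2,0,0,0,1,0,0,0,1,0,1,0,0,0,0,1,1,0]
Step 3: insert tw at [2, 4, 15, 16, 19] -> counters=[0,1,1,1,1,0,0,0,1,0,0,2,0,0,0,2,1,0,0,2,0,1,0,0,0,0,1,1,0]
Step 4: insert l at [0, 5, 12, 14, 18] -> counters=[1,1,1,1,1,1,0,0,1,0,0,2,1,0,1,2,1,0,1,2,0,1,0,0,0,0,1,1,0]
Step 5: insert c at [17, 19, 22, 24, 25] -> counters=[1,1,1,1,1,1,0,0,1,0,0,2,1,0,1,2,1,1,1,3,0,1,1,0,1,1,1,1,0]
Step 6: insert n at [6, 12, 19, 24, 26] -> counters=[1,1,1,1,1,1,1,0,1,0,0,2,2,0,1,2,1,1,1,4,0,1,1,0,2,1,2,1,0]
Step 7: insert wv at [8, 11, 21, 26, 27] -> counters=[1,1,1,1,1,1,1,0,2,0,0,3,2,0,1,2,1,1,1,4,0,2,1,0,2,1,3,2,0]
Query o: check counters[3]=1 counters[10]=0 counters[13]=0 counters[23]=0 counters[28]=0 -> no

Answer: no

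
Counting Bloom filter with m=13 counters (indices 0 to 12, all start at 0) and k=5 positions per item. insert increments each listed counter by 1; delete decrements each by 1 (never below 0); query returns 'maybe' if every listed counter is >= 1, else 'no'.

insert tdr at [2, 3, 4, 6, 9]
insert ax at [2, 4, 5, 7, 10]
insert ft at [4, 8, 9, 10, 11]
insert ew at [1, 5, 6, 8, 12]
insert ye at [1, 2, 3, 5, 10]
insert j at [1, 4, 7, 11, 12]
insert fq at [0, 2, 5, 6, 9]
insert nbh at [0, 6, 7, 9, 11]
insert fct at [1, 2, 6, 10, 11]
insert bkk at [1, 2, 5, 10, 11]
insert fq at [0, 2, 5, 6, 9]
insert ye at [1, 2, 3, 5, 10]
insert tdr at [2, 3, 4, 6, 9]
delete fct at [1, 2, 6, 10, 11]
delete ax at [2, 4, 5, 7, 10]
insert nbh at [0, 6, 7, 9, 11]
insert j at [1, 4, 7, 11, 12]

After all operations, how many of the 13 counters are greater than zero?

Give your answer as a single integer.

Step 1: insert tdr at [2, 3, 4, 6, 9] -> counters=[0,0,1,1,1,0,1,0,0,1,0,0,0]
Step 2: insert ax at [2, 4, 5, 7, 10] -> counters=[0,0,2,1,2,1,1,1,0,1,1,0,0]
Step 3: insert ft at [4, 8, 9, 10, 11] -> counters=[0,0,2,1,3,1,1,1,1,2,2,1,0]
Step 4: insert ew at [1, 5, 6, 8, 12] -> counters=[0,1,2,1,3,2,2,1,2,2,2,1,1]
Step 5: insert ye at [1, 2, 3, 5, 10] -> counters=[0,2,3,2,3,3,2,1,2,2,3,1,1]
Step 6: insert j at [1, 4, 7, 11, 12] -> counters=[0,3,3,2,4,3,2,2,2,2,3,2,2]
Step 7: insert fq at [0, 2, 5, 6, 9] -> counters=[1,3,4,2,4,4,3,2,2,3,3,2,2]
Step 8: insert nbh at [0, 6, 7, 9, 11] -> counters=[2,3,4,2,4,4,4,3,2,4,3,3,2]
Step 9: insert fct at [1, 2, 6, 10, 11] -> counters=[2,4,5,2,4,4,5,3,2,4,4,4,2]
Step 10: insert bkk at [1, 2, 5, 10, 11] -> counters=[2,5,6,2,4,5,5,3,2,4,5,5,2]
Step 11: insert fq at [0, 2, 5, 6, 9] -> counters=[3,5,7,2,4,6,6,3,2,5,5,5,2]
Step 12: insert ye at [1, 2, 3, 5, 10] -> counters=[3,6,8,3,4,7,6,3,2,5,6,5,2]
Step 13: insert tdr at [2, 3, 4, 6, 9] -> counters=[3,6,9,4,5,7,7,3,2,6,6,5,2]
Step 14: delete fct at [1, 2, 6, 10, 11] -> counters=[3,5,8,4,5,7,6,3,2,6,5,4,2]
Step 15: delete ax at [2, 4, 5, 7, 10] -> counters=[3,5,7,4,4,6,6,2,2,6,4,4,2]
Step 16: insert nbh at [0, 6, 7, 9, 11] -> counters=[4,5,7,4,4,6,7,3,2,7,4,5,2]
Step 17: insert j at [1, 4, 7, 11, 12] -> counters=[4,6,7,4,5,6,7,4,2,7,4,6,3]
Final counters=[4,6,7,4,5,6,7,4,2,7,4,6,3] -> 13 nonzero

Answer: 13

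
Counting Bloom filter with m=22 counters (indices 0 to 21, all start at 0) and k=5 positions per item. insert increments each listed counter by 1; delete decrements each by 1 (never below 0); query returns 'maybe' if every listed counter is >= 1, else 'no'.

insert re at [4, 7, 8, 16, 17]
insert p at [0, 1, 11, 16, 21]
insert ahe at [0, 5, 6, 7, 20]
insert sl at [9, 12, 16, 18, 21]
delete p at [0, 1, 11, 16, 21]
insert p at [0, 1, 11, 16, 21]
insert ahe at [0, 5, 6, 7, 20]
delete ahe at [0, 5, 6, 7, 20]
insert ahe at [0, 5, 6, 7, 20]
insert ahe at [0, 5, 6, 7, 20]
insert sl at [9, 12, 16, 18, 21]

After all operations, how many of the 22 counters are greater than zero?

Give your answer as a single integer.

Answer: 15

Derivation:
Step 1: insert re at [4, 7, 8, 16, 17] -> counters=[0,0,0,0,1,0,0,1,1,0,0,0,0,0,0,0,1,1,0,0,0,0]
Step 2: insert p at [0, 1, 11, 16, 21] -> counters=[1,1,0,0,1,0,0,1,1,0,0,1,0,0,0,0,2,1,0,0,0,1]
Step 3: insert ahe at [0, 5, 6, 7, 20] -> counters=[2,1,0,0,1,1,1,2,1,0,0,1,0,0,0,0,2,1,0,0,1,1]
Step 4: insert sl at [9, 12, 16, 18, 21] -> counters=[2,1,0,0,1,1,1,2,1,1,0,1,1,0,0,0,3,1,1,0,1,2]
Step 5: delete p at [0, 1, 11, 16, 21] -> counters=[1,0,0,0,1,1,1,2,1,1,0,0,1,0,0,0,2,1,1,0,1,1]
Step 6: insert p at [0, 1, 11, 16, 21] -> counters=[2,1,0,0,1,1,1,2,1,1,0,1,1,0,0,0,3,1,1,0,1,2]
Step 7: insert ahe at [0, 5, 6, 7, 20] -> counters=[3,1,0,0,1,2,2,3,1,1,0,1,1,0,0,0,3,1,1,0,2,2]
Step 8: delete ahe at [0, 5, 6, 7, 20] -> counters=[2,1,0,0,1,1,1,2,1,1,0,1,1,0,0,0,3,1,1,0,1,2]
Step 9: insert ahe at [0, 5, 6, 7, 20] -> counters=[3,1,0,0,1,2,2,3,1,1,0,1,1,0,0,0,3,1,1,0,2,2]
Step 10: insert ahe at [0, 5, 6, 7, 20] -> counters=[4,1,0,0,1,3,3,4,1,1,0,1,1,0,0,0,3,1,1,0,3,2]
Step 11: insert sl at [9, 12, 16, 18, 21] -> counters=[4,1,0,0,1,3,3,4,1,2,0,1,2,0,0,0,4,1,2,0,3,3]
Final counters=[4,1,0,0,1,3,3,4,1,2,0,1,2,0,0,0,4,1,2,0,3,3] -> 15 nonzero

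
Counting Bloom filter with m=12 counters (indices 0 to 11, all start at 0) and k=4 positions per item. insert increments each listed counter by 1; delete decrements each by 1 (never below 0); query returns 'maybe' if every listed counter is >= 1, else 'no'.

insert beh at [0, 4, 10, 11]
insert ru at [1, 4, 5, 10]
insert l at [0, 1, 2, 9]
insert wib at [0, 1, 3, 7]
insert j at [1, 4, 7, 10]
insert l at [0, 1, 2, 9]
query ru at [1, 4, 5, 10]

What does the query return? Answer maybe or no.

Step 1: insert beh at [0, 4, 10, 11] -> counters=[1,0,0,0,1,0,0,0,0,0,1,1]
Step 2: insert ru at [1, 4, 5, 10] -> counters=[1,1,0,0,2,1,0,0,0,0,2,1]
Step 3: insert l at [0, 1, 2, 9] -> counters=[2,2,1,0,2,1,0,0,0,1,2,1]
Step 4: insert wib at [0, 1, 3, 7] -> counters=[3,3,1,1,2,1,0,1,0,1,2,1]
Step 5: insert j at [1, 4, 7, 10] -> counters=[3,4,1,1,3,1,0,2,0,1,3,1]
Step 6: insert l at [0, 1, 2, 9] -> counters=[4,5,2,1,3,1,0,2,0,2,3,1]
Query ru: check counters[1]=5 counters[4]=3 counters[5]=1 counters[10]=3 -> maybe

Answer: maybe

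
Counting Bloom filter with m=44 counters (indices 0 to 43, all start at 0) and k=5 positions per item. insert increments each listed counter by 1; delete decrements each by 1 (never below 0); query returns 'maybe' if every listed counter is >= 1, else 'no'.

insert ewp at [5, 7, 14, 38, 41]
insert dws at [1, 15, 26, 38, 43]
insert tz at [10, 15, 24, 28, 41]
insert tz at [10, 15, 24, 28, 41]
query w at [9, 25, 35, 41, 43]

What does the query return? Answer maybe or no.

Step 1: insert ewp at [5, 7, 14, 38, 41] -> counters=[0,0,0,0,0,1,0,1,0,0,0,0,0,0,1,0,0,0,0,0,0,0,0,0,0,0,0,0,0,0,0,0,0,0,0,0,0,0,1,0,0,1,0,0]
Step 2: insert dws at [1, 15, 26, 38, 43] -> counters=[0,1,0,0,0,1,0,1,0,0,0,0,0,0,1,1,0,0,0,0,0,0,0,0,0,0,1,0,0,0,0,0,0,0,0,0,0,0,2,0,0,1,0,1]
Step 3: insert tz at [10, 15, 24, 28, 41] -> counters=[0,1,0,0,0,1,0,1,0,0,1,0,0,0,1,2,0,0,0,0,0,0,0,0,1,0,1,0,1,0,0,0,0,0,0,0,0,0,2,0,0,2,0,1]
Step 4: insert tz at [10, 15, 24, 28, 41] -> counters=[0,1,0,0,0,1,0,1,0,0,2,0,0,0,1,3,0,0,0,0,0,0,0,0,2,0,1,0,2,0,0,0,0,0,0,0,0,0,2,0,0,3,0,1]
Query w: check counters[9]=0 counters[25]=0 counters[35]=0 counters[41]=3 counters[43]=1 -> no

Answer: no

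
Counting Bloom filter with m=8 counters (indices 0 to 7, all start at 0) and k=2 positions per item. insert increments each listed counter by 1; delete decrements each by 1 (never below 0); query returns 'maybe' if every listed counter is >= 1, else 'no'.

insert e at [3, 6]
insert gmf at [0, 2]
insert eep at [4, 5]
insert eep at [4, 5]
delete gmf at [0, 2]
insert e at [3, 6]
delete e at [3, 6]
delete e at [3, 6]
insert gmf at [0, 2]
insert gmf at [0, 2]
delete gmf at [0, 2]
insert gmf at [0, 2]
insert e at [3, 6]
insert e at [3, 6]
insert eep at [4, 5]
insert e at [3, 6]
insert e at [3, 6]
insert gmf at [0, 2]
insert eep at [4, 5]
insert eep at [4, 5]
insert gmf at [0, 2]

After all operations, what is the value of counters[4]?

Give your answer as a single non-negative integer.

Step 1: insert e at [3, 6] -> counters=[0,0,0,1,0,0,1,0]
Step 2: insert gmf at [0, 2] -> counters=[1,0,1,1,0,0,1,0]
Step 3: insert eep at [4, 5] -> counters=[1,0,1,1,1,1,1,0]
Step 4: insert eep at [4, 5] -> counters=[1,0,1,1,2,2,1,0]
Step 5: delete gmf at [0, 2] -> counters=[0,0,0,1,2,2,1,0]
Step 6: insert e at [3, 6] -> counters=[0,0,0,2,2,2,2,0]
Step 7: delete e at [3, 6] -> counters=[0,0,0,1,2,2,1,0]
Step 8: delete e at [3, 6] -> counters=[0,0,0,0,2,2,0,0]
Step 9: insert gmf at [0, 2] -> counters=[1,0,1,0,2,2,0,0]
Step 10: insert gmf at [0, 2] -> counters=[2,0,2,0,2,2,0,0]
Step 11: delete gmf at [0, 2] -> counters=[1,0,1,0,2,2,0,0]
Step 12: insert gmf at [0, 2] -> counters=[2,0,2,0,2,2,0,0]
Step 13: insert e at [3, 6] -> counters=[2,0,2,1,2,2,1,0]
Step 14: insert e at [3, 6] -> counters=[2,0,2,2,2,2,2,0]
Step 15: insert eep at [4, 5] -> counters=[2,0,2,2,3,3,2,0]
Step 16: insert e at [3, 6] -> counters=[2,0,2,3,3,3,3,0]
Step 17: insert e at [3, 6] -> counters=[2,0,2,4,3,3,4,0]
Step 18: insert gmf at [0, 2] -> counters=[3,0,3,4,3,3,4,0]
Step 19: insert eep at [4, 5] -> counters=[3,0,3,4,4,4,4,0]
Step 20: insert eep at [4, 5] -> counters=[3,0,3,4,5,5,4,0]
Step 21: insert gmf at [0, 2] -> counters=[4,0,4,4,5,5,4,0]
Final counters=[4,0,4,4,5,5,4,0] -> counters[4]=5

Answer: 5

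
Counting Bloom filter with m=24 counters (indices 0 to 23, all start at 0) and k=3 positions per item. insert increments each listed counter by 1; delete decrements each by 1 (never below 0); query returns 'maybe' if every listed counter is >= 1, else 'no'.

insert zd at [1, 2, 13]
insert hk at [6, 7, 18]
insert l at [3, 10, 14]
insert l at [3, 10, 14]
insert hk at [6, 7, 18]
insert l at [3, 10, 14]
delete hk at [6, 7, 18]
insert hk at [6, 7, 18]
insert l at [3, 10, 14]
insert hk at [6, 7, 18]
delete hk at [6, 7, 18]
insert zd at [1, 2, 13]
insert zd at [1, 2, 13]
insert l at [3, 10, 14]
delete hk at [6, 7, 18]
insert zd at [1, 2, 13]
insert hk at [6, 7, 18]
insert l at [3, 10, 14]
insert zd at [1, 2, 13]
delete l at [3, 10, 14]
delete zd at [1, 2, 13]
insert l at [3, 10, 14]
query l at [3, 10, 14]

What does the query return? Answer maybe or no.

Step 1: insert zd at [1, 2, 13] -> counters=[0,1,1,0,0,0,0,0,0,0,0,0,0,1,0,0,0,0,0,0,0,0,0,0]
Step 2: insert hk at [6, 7, 18] -> counters=[0,1,1,0,0,0,1,1,0,0,0,0,0,1,0,0,0,0,1,0,0,0,0,0]
Step 3: insert l at [3, 10, 14] -> counters=[0,1,1,1,0,0,1,1,0,0,1,0,0,1,1,0,0,0,1,0,0,0,0,0]
Step 4: insert l at [3, 10, 14] -> counters=[0,1,1,2,0,0,1,1,0,0,2,0,0,1,2,0,0,0,1,0,0,0,0,0]
Step 5: insert hk at [6, 7, 18] -> counters=[0,1,1,2,0,0,2,2,0,0,2,0,0,1,2,0,0,0,2,0,0,0,0,0]
Step 6: insert l at [3, 10, 14] -> counters=[0,1,1,3,0,0,2,2,0,0,3,0,0,1,3,0,0,0,2,0,0,0,0,0]
Step 7: delete hk at [6, 7, 18] -> counters=[0,1,1,3,0,0,1,1,0,0,3,0,0,1,3,0,0,0,1,0,0,0,0,0]
Step 8: insert hk at [6, 7, 18] -> counters=[0,1,1,3,0,0,2,2,0,0,3,0,0,1,3,0,0,0,2,0,0,0,0,0]
Step 9: insert l at [3, 10, 14] -> counters=[0,1,1,4,0,0,2,2,0,0,4,0,0,1,4,0,0,0,2,0,0,0,0,0]
Step 10: insert hk at [6, 7, 18] -> counters=[0,1,1,4,0,0,3,3,0,0,4,0,0,1,4,0,0,0,3,0,0,0,0,0]
Step 11: delete hk at [6, 7, 18] -> counters=[0,1,1,4,0,0,2,2,0,0,4,0,0,1,4,0,0,0,2,0,0,0,0,0]
Step 12: insert zd at [1, 2, 13] -> counters=[0,2,2,4,0,0,2,2,0,0,4,0,0,2,4,0,0,0,2,0,0,0,0,0]
Step 13: insert zd at [1, 2, 13] -> counters=[0,3,3,4,0,0,2,2,0,0,4,0,0,3,4,0,0,0,2,0,0,0,0,0]
Step 14: insert l at [3, 10, 14] -> counters=[0,3,3,5,0,0,2,2,0,0,5,0,0,3,5,0,0,0,2,0,0,0,0,0]
Step 15: delete hk at [6, 7, 18] -> counters=[0,3,3,5,0,0,1,1,0,0,5,0,0,3,5,0,0,0,1,0,0,0,0,0]
Step 16: insert zd at [1, 2, 13] -> counters=[0,4,4,5,0,0,1,1,0,0,5,0,0,4,5,0,0,0,1,0,0,0,0,0]
Step 17: insert hk at [6, 7, 18] -> counters=[0,4,4,5,0,0,2,2,0,0,5,0,0,4,5,0,0,0,2,0,0,0,0,0]
Step 18: insert l at [3, 10, 14] -> counters=[0,4,4,6,0,0,2,2,0,0,6,0,0,4,6,0,0,0,2,0,0,0,0,0]
Step 19: insert zd at [1, 2, 13] -> counters=[0,5,5,6,0,0,2,2,0,0,6,0,0,5,6,0,0,0,2,0,0,0,0,0]
Step 20: delete l at [3, 10, 14] -> counters=[0,5,5,5,0,0,2,2,0,0,5,0,0,5,5,0,0,0,2,0,0,0,0,0]
Step 21: delete zd at [1, 2, 13] -> counters=[0,4,4,5,0,0,2,2,0,0,5,0,0,4,5,0,0,0,2,0,0,0,0,0]
Step 22: insert l at [3, 10, 14] -> counters=[0,4,4,6,0,0,2,2,0,0,6,0,0,4,6,0,0,0,2,0,0,0,0,0]
Query l: check counters[3]=6 counters[10]=6 counters[14]=6 -> maybe

Answer: maybe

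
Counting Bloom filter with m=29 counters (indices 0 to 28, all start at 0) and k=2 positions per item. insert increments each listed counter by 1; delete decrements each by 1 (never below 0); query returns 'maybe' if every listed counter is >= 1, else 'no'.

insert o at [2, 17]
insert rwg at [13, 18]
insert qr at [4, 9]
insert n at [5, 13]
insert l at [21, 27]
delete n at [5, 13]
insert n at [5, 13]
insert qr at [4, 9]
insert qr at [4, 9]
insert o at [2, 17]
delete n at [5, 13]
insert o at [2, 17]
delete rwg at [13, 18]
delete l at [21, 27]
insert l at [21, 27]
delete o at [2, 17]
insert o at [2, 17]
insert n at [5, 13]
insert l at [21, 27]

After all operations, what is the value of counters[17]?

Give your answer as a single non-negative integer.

Step 1: insert o at [2, 17] -> counters=[0,0,1,0,0,0,0,0,0,0,0,0,0,0,0,0,0,1,0,0,0,0,0,0,0,0,0,0,0]
Step 2: insert rwg at [13, 18] -> counters=[0,0,1,0,0,0,0,0,0,0,0,0,0,1,0,0,0,1,1,0,0,0,0,0,0,0,0,0,0]
Step 3: insert qr at [4, 9] -> counters=[0,0,1,0,1,0,0,0,0,1,0,0,0,1,0,0,0,1,1,0,0,0,0,0,0,0,0,0,0]
Step 4: insert n at [5, 13] -> counters=[0,0,1,0,1,1,0,0,0,1,0,0,0,2,0,0,0,1,1,0,0,0,0,0,0,0,0,0,0]
Step 5: insert l at [21, 27] -> counters=[0,0,1,0,1,1,0,0,0,1,0,0,0,2,0,0,0,1,1,0,0,1,0,0,0,0,0,1,0]
Step 6: delete n at [5, 13] -> counters=[0,0,1,0,1,0,0,0,0,1,0,0,0,1,0,0,0,1,1,0,0,1,0,0,0,0,0,1,0]
Step 7: insert n at [5, 13] -> counters=[0,0,1,0,1,1,0,0,0,1,0,0,0,2,0,0,0,1,1,0,0,1,0,0,0,0,0,1,0]
Step 8: insert qr at [4, 9] -> counters=[0,0,1,0,2,1,0,0,0,2,0,0,0,2,0,0,0,1,1,0,0,1,0,0,0,0,0,1,0]
Step 9: insert qr at [4, 9] -> counters=[0,0,1,0,3,1,0,0,0,3,0,0,0,2,0,0,0,1,1,0,0,1,0,0,0,0,0,1,0]
Step 10: insert o at [2, 17] -> counters=[0,0,2,0,3,1,0,0,0,3,0,0,0,2,0,0,0,2,1,0,0,1,0,0,0,0,0,1,0]
Step 11: delete n at [5, 13] -> counters=[0,0,2,0,3,0,0,0,0,3,0,0,0,1,0,0,0,2,1,0,0,1,0,0,0,0,0,1,0]
Step 12: insert o at [2, 17] -> counters=[0,0,3,0,3,0,0,0,0,3,0,0,0,1,0,0,0,3,1,0,0,1,0,0,0,0,0,1,0]
Step 13: delete rwg at [13, 18] -> counters=[0,0,3,0,3,0,0,0,0,3,0,0,0,0,0,0,0,3,0,0,0,1,0,0,0,0,0,1,0]
Step 14: delete l at [21, 27] -> counters=[0,0,3,0,3,0,0,0,0,3,0,0,0,0,0,0,0,3,0,0,0,0,0,0,0,0,0,0,0]
Step 15: insert l at [21, 27] -> counters=[0,0,3,0,3,0,0,0,0,3,0,0,0,0,0,0,0,3,0,0,0,1,0,0,0,0,0,1,0]
Step 16: delete o at [2, 17] -> counters=[0,0,2,0,3,0,0,0,0,3,0,0,0,0,0,0,0,2,0,0,0,1,0,0,0,0,0,1,0]
Step 17: insert o at [2, 17] -> counters=[0,0,3,0,3,0,0,0,0,3,0,0,0,0,0,0,0,3,0,0,0,1,0,0,0,0,0,1,0]
Step 18: insert n at [5, 13] -> counters=[0,0,3,0,3,1,0,0,0,3,0,0,0,1,0,0,0,3,0,0,0,1,0,0,0,0,0,1,0]
Step 19: insert l at [21, 27] -> counters=[0,0,3,0,3,1,0,0,0,3,0,0,0,1,0,0,0,3,0,0,0,2,0,0,0,0,0,2,0]
Final counters=[0,0,3,0,3,1,0,0,0,3,0,0,0,1,0,0,0,3,0,0,0,2,0,0,0,0,0,2,0] -> counters[17]=3

Answer: 3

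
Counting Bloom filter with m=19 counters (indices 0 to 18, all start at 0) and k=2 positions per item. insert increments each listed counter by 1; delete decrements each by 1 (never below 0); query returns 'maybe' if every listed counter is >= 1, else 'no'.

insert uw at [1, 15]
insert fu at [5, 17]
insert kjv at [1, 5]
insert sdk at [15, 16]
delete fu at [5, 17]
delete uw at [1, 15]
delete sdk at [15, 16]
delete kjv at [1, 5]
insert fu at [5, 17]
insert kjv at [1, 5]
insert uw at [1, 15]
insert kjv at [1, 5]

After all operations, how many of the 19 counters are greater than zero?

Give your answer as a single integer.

Answer: 4

Derivation:
Step 1: insert uw at [1, 15] -> counters=[0,1,0,0,0,0,0,0,0,0,0,0,0,0,0,1,0,0,0]
Step 2: insert fu at [5, 17] -> counters=[0,1,0,0,0,1,0,0,0,0,0,0,0,0,0,1,0,1,0]
Step 3: insert kjv at [1, 5] -> counters=[0,2,0,0,0,2,0,0,0,0,0,0,0,0,0,1,0,1,0]
Step 4: insert sdk at [15, 16] -> counters=[0,2,0,0,0,2,0,0,0,0,0,0,0,0,0,2,1,1,0]
Step 5: delete fu at [5, 17] -> counters=[0,2,0,0,0,1,0,0,0,0,0,0,0,0,0,2,1,0,0]
Step 6: delete uw at [1, 15] -> counters=[0,1,0,0,0,1,0,0,0,0,0,0,0,0,0,1,1,0,0]
Step 7: delete sdk at [15, 16] -> counters=[0,1,0,0,0,1,0,0,0,0,0,0,0,0,0,0,0,0,0]
Step 8: delete kjv at [1, 5] -> counters=[0,0,0,0,0,0,0,0,0,0,0,0,0,0,0,0,0,0,0]
Step 9: insert fu at [5, 17] -> counters=[0,0,0,0,0,1,0,0,0,0,0,0,0,0,0,0,0,1,0]
Step 10: insert kjv at [1, 5] -> counters=[0,1,0,0,0,2,0,0,0,0,0,0,0,0,0,0,0,1,0]
Step 11: insert uw at [1, 15] -> counters=[0,2,0,0,0,2,0,0,0,0,0,0,0,0,0,1,0,1,0]
Step 12: insert kjv at [1, 5] -> counters=[0,3,0,0,0,3,0,0,0,0,0,0,0,0,0,1,0,1,0]
Final counters=[0,3,0,0,0,3,0,0,0,0,0,0,0,0,0,1,0,1,0] -> 4 nonzero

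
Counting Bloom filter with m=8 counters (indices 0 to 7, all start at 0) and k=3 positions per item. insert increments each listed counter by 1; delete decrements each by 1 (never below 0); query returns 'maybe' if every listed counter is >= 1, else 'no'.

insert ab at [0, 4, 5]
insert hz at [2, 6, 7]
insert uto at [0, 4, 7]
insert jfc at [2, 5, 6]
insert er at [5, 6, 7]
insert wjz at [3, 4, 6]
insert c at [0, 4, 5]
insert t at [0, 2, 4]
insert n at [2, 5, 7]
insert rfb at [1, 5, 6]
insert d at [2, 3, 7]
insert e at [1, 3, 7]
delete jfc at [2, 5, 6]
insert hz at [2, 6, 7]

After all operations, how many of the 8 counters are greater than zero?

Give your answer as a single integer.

Answer: 8

Derivation:
Step 1: insert ab at [0, 4, 5] -> counters=[1,0,0,0,1,1,0,0]
Step 2: insert hz at [2, 6, 7] -> counters=[1,0,1,0,1,1,1,1]
Step 3: insert uto at [0, 4, 7] -> counters=[2,0,1,0,2,1,1,2]
Step 4: insert jfc at [2, 5, 6] -> counters=[2,0,2,0,2,2,2,2]
Step 5: insert er at [5, 6, 7] -> counters=[2,0,2,0,2,3,3,3]
Step 6: insert wjz at [3, 4, 6] -> counters=[2,0,2,1,3,3,4,3]
Step 7: insert c at [0, 4, 5] -> counters=[3,0,2,1,4,4,4,3]
Step 8: insert t at [0, 2, 4] -> counters=[4,0,3,1,5,4,4,3]
Step 9: insert n at [2, 5, 7] -> counters=[4,0,4,1,5,5,4,4]
Step 10: insert rfb at [1, 5, 6] -> counters=[4,1,4,1,5,6,5,4]
Step 11: insert d at [2, 3, 7] -> counters=[4,1,5,2,5,6,5,5]
Step 12: insert e at [1, 3, 7] -> counters=[4,2,5,3,5,6,5,6]
Step 13: delete jfc at [2, 5, 6] -> counters=[4,2,4,3,5,5,4,6]
Step 14: insert hz at [2, 6, 7] -> counters=[4,2,5,3,5,5,5,7]
Final counters=[4,2,5,3,5,5,5,7] -> 8 nonzero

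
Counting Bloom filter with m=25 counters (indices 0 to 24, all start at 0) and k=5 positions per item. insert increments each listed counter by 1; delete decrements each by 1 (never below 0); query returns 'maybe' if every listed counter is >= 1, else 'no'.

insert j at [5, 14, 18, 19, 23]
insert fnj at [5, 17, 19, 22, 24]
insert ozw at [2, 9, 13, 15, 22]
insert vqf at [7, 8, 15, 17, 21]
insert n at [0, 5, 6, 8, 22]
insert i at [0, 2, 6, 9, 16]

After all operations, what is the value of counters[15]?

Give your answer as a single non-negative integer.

Step 1: insert j at [5, 14, 18, 19, 23] -> counters=[0,0,0,0,0,1,0,0,0,0,0,0,0,0,1,0,0,0,1,1,0,0,0,1,0]
Step 2: insert fnj at [5, 17, 19, 22, 24] -> counters=[0,0,0,0,0,2,0,0,0,0,0,0,0,0,1,0,0,1,1,2,0,0,1,1,1]
Step 3: insert ozw at [2, 9, 13, 15, 22] -> counters=[0,0,1,0,0,2,0,0,0,1,0,0,0,1,1,1,0,1,1,2,0,0,2,1,1]
Step 4: insert vqf at [7, 8, 15, 17, 21] -> counters=[0,0,1,0,0,2,0,1,1,1,0,0,0,1,1,2,0,2,1,2,0,1,2,1,1]
Step 5: insert n at [0, 5, 6, 8, 22] -> counters=[1,0,1,0,0,3,1,1,2,1,0,0,0,1,1,2,0,2,1,2,0,1,3,1,1]
Step 6: insert i at [0, 2, 6, 9, 16] -> counters=[2,0,2,0,0,3,2,1,2,2,0,0,0,1,1,2,1,2,1,2,0,1,3,1,1]
Final counters=[2,0,2,0,0,3,2,1,2,2,0,0,0,1,1,2,1,2,1,2,0,1,3,1,1] -> counters[15]=2

Answer: 2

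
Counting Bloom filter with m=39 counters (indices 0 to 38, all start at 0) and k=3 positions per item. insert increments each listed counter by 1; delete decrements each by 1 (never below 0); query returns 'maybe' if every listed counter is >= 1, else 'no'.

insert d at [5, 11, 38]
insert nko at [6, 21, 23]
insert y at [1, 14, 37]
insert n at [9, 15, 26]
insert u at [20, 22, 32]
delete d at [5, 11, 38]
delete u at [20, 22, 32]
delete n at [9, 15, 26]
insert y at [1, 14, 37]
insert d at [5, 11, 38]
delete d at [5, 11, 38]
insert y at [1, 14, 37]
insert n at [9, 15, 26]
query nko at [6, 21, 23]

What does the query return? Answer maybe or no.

Step 1: insert d at [5, 11, 38] -> counters=[0,0,0,0,0,1,0,0,0,0,0,1,0,0,0,0,0,0,0,0,0,0,0,0,0,0,0,0,0,0,0,0,0,0,0,0,0,0,1]
Step 2: insert nko at [6, 21, 23] -> counters=[0,0,0,0,0,1,1,0,0,0,0,1,0,0,0,0,0,0,0,0,0,1,0,1,0,0,0,0,0,0,0,0,0,0,0,0,0,0,1]
Step 3: insert y at [1, 14, 37] -> counters=[0,1,0,0,0,1,1,0,0,0,0,1,0,0,1,0,0,0,0,0,0,1,0,1,0,0,0,0,0,0,0,0,0,0,0,0,0,1,1]
Step 4: insert n at [9, 15, 26] -> counters=[0,1,0,0,0,1,1,0,0,1,0,1,0,0,1,1,0,0,0,0,0,1,0,1,0,0,1,0,0,0,0,0,0,0,0,0,0,1,1]
Step 5: insert u at [20, 22, 32] -> counters=[0,1,0,0,0,1,1,0,0,1,0,1,0,0,1,1,0,0,0,0,1,1,1,1,0,0,1,0,0,0,0,0,1,0,0,0,0,1,1]
Step 6: delete d at [5, 11, 38] -> counters=[0,1,0,0,0,0,1,0,0,1,0,0,0,0,1,1,0,0,0,0,1,1,1,1,0,0,1,0,0,0,0,0,1,0,0,0,0,1,0]
Step 7: delete u at [20, 22, 32] -> counters=[0,1,0,0,0,0,1,0,0,1,0,0,0,0,1,1,0,0,0,0,0,1,0,1,0,0,1,0,0,0,0,0,0,0,0,0,0,1,0]
Step 8: delete n at [9, 15, 26] -> counters=[0,1,0,0,0,0,1,0,0,0,0,0,0,0,1,0,0,0,0,0,0,1,0,1,0,0,0,0,0,0,0,0,0,0,0,0,0,1,0]
Step 9: insert y at [1, 14, 37] -> counters=[0,2,0,0,0,0,1,0,0,0,0,0,0,0,2,0,0,0,0,0,0,1,0,1,0,0,0,0,0,0,0,0,0,0,0,0,0,2,0]
Step 10: insert d at [5, 11, 38] -> counters=[0,2,0,0,0,1,1,0,0,0,0,1,0,0,2,0,0,0,0,0,0,1,0,1,0,0,0,0,0,0,0,0,0,0,0,0,0,2,1]
Step 11: delete d at [5, 11, 38] -> counters=[0,2,0,0,0,0,1,0,0,0,0,0,0,0,2,0,0,0,0,0,0,1,0,1,0,0,0,0,0,0,0,0,0,0,0,0,0,2,0]
Step 12: insert y at [1, 14, 37] -> counters=[0,3,0,0,0,0,1,0,0,0,0,0,0,0,3,0,0,0,0,0,0,1,0,1,0,0,0,0,0,0,0,0,0,0,0,0,0,3,0]
Step 13: insert n at [9, 15, 26] -> counters=[0,3,0,0,0,0,1,0,0,1,0,0,0,0,3,1,0,0,0,0,0,1,0,1,0,0,1,0,0,0,0,0,0,0,0,0,0,3,0]
Query nko: check counters[6]=1 counters[21]=1 counters[23]=1 -> maybe

Answer: maybe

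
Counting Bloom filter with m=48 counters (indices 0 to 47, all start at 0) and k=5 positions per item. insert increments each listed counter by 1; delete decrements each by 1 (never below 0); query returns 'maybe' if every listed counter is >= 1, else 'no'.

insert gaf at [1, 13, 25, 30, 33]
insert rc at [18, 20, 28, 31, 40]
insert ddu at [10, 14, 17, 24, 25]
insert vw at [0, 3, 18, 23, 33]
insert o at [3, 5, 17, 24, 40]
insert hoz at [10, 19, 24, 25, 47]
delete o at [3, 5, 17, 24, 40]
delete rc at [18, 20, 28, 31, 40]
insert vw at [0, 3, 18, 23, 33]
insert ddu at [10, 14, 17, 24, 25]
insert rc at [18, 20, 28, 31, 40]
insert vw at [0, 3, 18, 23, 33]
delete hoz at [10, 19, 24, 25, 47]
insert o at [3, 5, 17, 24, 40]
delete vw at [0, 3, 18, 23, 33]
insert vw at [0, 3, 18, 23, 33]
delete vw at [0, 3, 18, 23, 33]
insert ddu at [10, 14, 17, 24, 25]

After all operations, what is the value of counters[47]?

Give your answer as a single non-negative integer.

Step 1: insert gaf at [1, 13, 25, 30, 33] -> counters=[0,1,0,0,0,0,0,0,0,0,0,0,0,1,0,0,0,0,0,0,0,0,0,0,0,1,0,0,0,0,1,0,0,1,0,0,0,0,0,0,0,0,0,0,0,0,0,0]
Step 2: insert rc at [18, 20, 28, 31, 40] -> counters=[0,1,0,0,0,0,0,0,0,0,0,0,0,1,0,0,0,0,1,0,1,0,0,0,0,1,0,0,1,0,1,1,0,1,0,0,0,0,0,0,1,0,0,0,0,0,0,0]
Step 3: insert ddu at [10, 14, 17, 24, 25] -> counters=[0,1,0,0,0,0,0,0,0,0,1,0,0,1,1,0,0,1,1,0,1,0,0,0,1,2,0,0,1,0,1,1,0,1,0,0,0,0,0,0,1,0,0,0,0,0,0,0]
Step 4: insert vw at [0, 3, 18, 23, 33] -> counters=[1,1,0,1,0,0,0,0,0,0,1,0,0,1,1,0,0,1,2,0,1,0,0,1,1,2,0,0,1,0,1,1,0,2,0,0,0,0,0,0,1,0,0,0,0,0,0,0]
Step 5: insert o at [3, 5, 17, 24, 40] -> counters=[1,1,0,2,0,1,0,0,0,0,1,0,0,1,1,0,0,2,2,0,1,0,0,1,2,2,0,0,1,0,1,1,0,2,0,0,0,0,0,0,2,0,0,0,0,0,0,0]
Step 6: insert hoz at [10, 19, 24, 25, 47] -> counters=[1,1,0,2,0,1,0,0,0,0,2,0,0,1,1,0,0,2,2,1,1,0,0,1,3,3,0,0,1,0,1,1,0,2,0,0,0,0,0,0,2,0,0,0,0,0,0,1]
Step 7: delete o at [3, 5, 17, 24, 40] -> counters=[1,1,0,1,0,0,0,0,0,0,2,0,0,1,1,0,0,1,2,1,1,0,0,1,2,3,0,0,1,0,1,1,0,2,0,0,0,0,0,0,1,0,0,0,0,0,0,1]
Step 8: delete rc at [18, 20, 28, 31, 40] -> counters=[1,1,0,1,0,0,0,0,0,0,2,0,0,1,1,0,0,1,1,1,0,0,0,1,2,3,0,0,0,0,1,0,0,2,0,0,0,0,0,0,0,0,0,0,0,0,0,1]
Step 9: insert vw at [0, 3, 18, 23, 33] -> counters=[2,1,0,2,0,0,0,0,0,0,2,0,0,1,1,0,0,1,2,1,0,0,0,2,2,3,0,0,0,0,1,0,0,3,0,0,0,0,0,0,0,0,0,0,0,0,0,1]
Step 10: insert ddu at [10, 14, 17, 24, 25] -> counters=[2,1,0,2,0,0,0,0,0,0,3,0,0,1,2,0,0,2,2,1,0,0,0,2,3,4,0,0,0,0,1,0,0,3,0,0,0,0,0,0,0,0,0,0,0,0,0,1]
Step 11: insert rc at [18, 20, 28, 31, 40] -> counters=[2,1,0,2,0,0,0,0,0,0,3,0,0,1,2,0,0,2,3,1,1,0,0,2,3,4,0,0,1,0,1,1,0,3,0,0,0,0,0,0,1,0,0,0,0,0,0,1]
Step 12: insert vw at [0, 3, 18, 23, 33] -> counters=[3,1,0,3,0,0,0,0,0,0,3,0,0,1,2,0,0,2,4,1,1,0,0,3,3,4,0,0,1,0,1,1,0,4,0,0,0,0,0,0,1,0,0,0,0,0,0,1]
Step 13: delete hoz at [10, 19, 24, 25, 47] -> counters=[3,1,0,3,0,0,0,0,0,0,2,0,0,1,2,0,0,2,4,0,1,0,0,3,2,3,0,0,1,0,1,1,0,4,0,0,0,0,0,0,1,0,0,0,0,0,0,0]
Step 14: insert o at [3, 5, 17, 24, 40] -> counters=[3,1,0,4,0,1,0,0,0,0,2,0,0,1,2,0,0,3,4,0,1,0,0,3,3,3,0,0,1,0,1,1,0,4,0,0,0,0,0,0,2,0,0,0,0,0,0,0]
Step 15: delete vw at [0, 3, 18, 23, 33] -> counters=[2,1,0,3,0,1,0,0,0,0,2,0,0,1,2,0,0,3,3,0,1,0,0,2,3,3,0,0,1,0,1,1,0,3,0,0,0,0,0,0,2,0,0,0,0,0,0,0]
Step 16: insert vw at [0, 3, 18, 23, 33] -> counters=[3,1,0,4,0,1,0,0,0,0,2,0,0,1,2,0,0,3,4,0,1,0,0,3,3,3,0,0,1,0,1,1,0,4,0,0,0,0,0,0,2,0,0,0,0,0,0,0]
Step 17: delete vw at [0, 3, 18, 23, 33] -> counters=[2,1,0,3,0,1,0,0,0,0,2,0,0,1,2,0,0,3,3,0,1,0,0,2,3,3,0,0,1,0,1,1,0,3,0,0,0,0,0,0,2,0,0,0,0,0,0,0]
Step 18: insert ddu at [10, 14, 17, 24, 25] -> counters=[2,1,0,3,0,1,0,0,0,0,3,0,0,1,3,0,0,4,3,0,1,0,0,2,4,4,0,0,1,0,1,1,0,3,0,0,0,0,0,0,2,0,0,0,0,0,0,0]
Final counters=[2,1,0,3,0,1,0,0,0,0,3,0,0,1,3,0,0,4,3,0,1,0,0,2,4,4,0,0,1,0,1,1,0,3,0,0,0,0,0,0,2,0,0,0,0,0,0,0] -> counters[47]=0

Answer: 0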